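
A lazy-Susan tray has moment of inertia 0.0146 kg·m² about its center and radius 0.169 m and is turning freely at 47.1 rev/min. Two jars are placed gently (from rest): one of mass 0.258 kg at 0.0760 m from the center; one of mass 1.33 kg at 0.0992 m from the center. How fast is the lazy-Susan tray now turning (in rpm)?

The added mass arrives with no angular momentum about the center, and any external torque about the center is negligible, so the system's angular momentum is conserved.
Added inertia Σmr² = (0.258)(0.0760)² + (1.33)(0.0992)² = 0.01458 kg·m²; I_f = 0.01460 + 0.01458 = 0.02918 kg·m².
ω_f = I_p ω_i / I_f = (0.01460)(47.1) / 0.02918 = 23.57 rpm.

ω_f ≈ 23.6 rpm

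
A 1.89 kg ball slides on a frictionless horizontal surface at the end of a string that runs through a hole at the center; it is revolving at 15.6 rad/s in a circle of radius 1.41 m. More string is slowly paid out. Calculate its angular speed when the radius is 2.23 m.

ω₂ ≈ 6.24 rad/s

No torque about the axis ⇒ m r₁² ω₁ = m r₂² ω₂.
ω₂ = ω₁ (r₁/r₂)² = (15.6)(1.41/2.23)² = 6.237 rad/s.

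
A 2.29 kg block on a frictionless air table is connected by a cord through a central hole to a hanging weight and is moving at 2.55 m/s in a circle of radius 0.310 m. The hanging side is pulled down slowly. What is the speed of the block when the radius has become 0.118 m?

v₂ ≈ 6.70 m/s

The only horizontal force on the mass is along the cord (radial), so it exerts no torque about the hole and angular momentum m v r is conserved.
v₂ = v₁ r₁ / r₂ = (2.55)(0.310) / (0.118) = 6.699 m/s.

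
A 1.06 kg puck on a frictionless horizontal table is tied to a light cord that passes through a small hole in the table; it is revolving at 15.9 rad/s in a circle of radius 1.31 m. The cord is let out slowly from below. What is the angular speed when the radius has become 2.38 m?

ω₂ ≈ 4.82 rad/s

The constraining force is radial, so m r² ω about the center is conserved.
ω₂ = ω₁ (r₁/r₂)² = (15.9)(1.31/2.38)² = 4.817 rad/s.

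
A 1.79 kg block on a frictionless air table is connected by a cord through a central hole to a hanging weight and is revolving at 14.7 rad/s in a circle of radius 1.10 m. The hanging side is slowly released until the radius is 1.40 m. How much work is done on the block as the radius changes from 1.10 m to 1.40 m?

W ≈ -89.5 J

No torque about the axis ⇒ m r₁² ω₁ = m r₂² ω₂.
ω₂ = ω₁ (r₁/r₂)² = (14.7)(1.10/1.40)² = 9.075 rad/s.
W = ΔKE = ½m(v₂² − v₁²) = -89.55 J.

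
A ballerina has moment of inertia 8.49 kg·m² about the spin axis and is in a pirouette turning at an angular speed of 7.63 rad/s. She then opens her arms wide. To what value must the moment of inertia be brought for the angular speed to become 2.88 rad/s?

Angular momentum about the spin axis is conserved since the torque about it is zero.
I₂ = I₁ω₁ / ω₂ = (8.49)(7.63) / (2.88) = 22.49 kg·m².

I₂ ≈ 22.5 kg·m²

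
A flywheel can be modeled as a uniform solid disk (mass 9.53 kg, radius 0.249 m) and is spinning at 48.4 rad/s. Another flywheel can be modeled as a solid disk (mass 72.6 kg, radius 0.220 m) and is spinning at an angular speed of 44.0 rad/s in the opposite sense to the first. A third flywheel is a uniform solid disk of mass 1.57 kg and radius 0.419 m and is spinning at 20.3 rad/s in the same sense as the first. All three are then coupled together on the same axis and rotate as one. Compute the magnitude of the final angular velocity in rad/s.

|ω_f| ≈ 27.5 rad/s

No external torque acts about the common axis, so total angular momentum is conserved.
Moments of inertia: I_A = ½(9.53)(0.249)² = 0.2954 kg·m²; I_B = ½(72.6)(0.220)² = 1.757 kg·m²; I_C = ½(1.57)(0.419)² = 0.1378 kg·m².
Taking A's sense as positive: L = (0.2954)(48.4) − (1.757)(44.0) + (0.1378)(20.3) = -60.21 kg·m²·rad/s.
Combined I = 0.2954 + 1.757 + 0.1378 = 2.190 kg·m².
ω_f = L / I = -60.21 / 2.190 = -27.49 rad/s.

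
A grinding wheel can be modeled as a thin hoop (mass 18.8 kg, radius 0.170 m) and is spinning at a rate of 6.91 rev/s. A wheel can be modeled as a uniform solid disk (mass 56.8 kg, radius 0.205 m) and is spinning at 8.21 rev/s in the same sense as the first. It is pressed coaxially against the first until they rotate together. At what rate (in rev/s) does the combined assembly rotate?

The coupling torques are internal; angular momentum about the shared axis is conserved.
Moments of inertia: I_A = (18.8)(0.170)² = 0.5433 kg·m²; I_B = ½(56.8)(0.205)² = 1.194 kg·m².
Taking A's sense as positive: L = (0.5433)(6.91) + (1.194)(8.21) = 13.55 kg·m²·rev/s.
Combined I = 0.5433 + 1.194 = 1.737 kg·m².
ω_f = L / I = 13.55 / 1.737 = 7.803 rev/s.

|ω_f| ≈ 7.80 rev/s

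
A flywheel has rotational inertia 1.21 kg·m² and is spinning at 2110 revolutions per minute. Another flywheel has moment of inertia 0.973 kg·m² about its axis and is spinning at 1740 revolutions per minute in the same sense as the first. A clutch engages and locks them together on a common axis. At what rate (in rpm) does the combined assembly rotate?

|ω_f| ≈ 1950 rpm

No external torque acts about the common axis, so total angular momentum is conserved.
Taking A's sense as positive: L = (1.210)(2110) + (0.9730)(1740) = 4246 kg·m²·rpm.
Combined I = 1.210 + 0.9730 = 2.183 kg·m².
ω_f = L / I = 4246 / 2.183 = 1945 rpm.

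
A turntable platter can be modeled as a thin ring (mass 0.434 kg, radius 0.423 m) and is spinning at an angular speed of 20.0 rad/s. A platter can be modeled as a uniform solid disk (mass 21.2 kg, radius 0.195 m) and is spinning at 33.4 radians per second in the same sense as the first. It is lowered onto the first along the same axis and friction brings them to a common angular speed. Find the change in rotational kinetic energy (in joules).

ΔKE ≈ -5.85 J

The coupling torques are internal; angular momentum about the shared axis is conserved.
Moments of inertia: I_A = (0.434)(0.423)² = 0.07766 kg·m²; I_B = ½(21.2)(0.195)² = 0.4031 kg·m².
Taking A's sense as positive: L = (0.07766)(20.0) + (0.4031)(33.4) = 15.02 kg·m²·rad/s.
Combined I = 0.07766 + 0.4031 = 0.4807 kg·m².
ω_f = L / I = 15.02 / 0.4807 = 31.24 rad/s.
KE_i = ½ΣIω² = 240.4 J; KE_f = ½(0.4807)(31.24)² = 234.5 J.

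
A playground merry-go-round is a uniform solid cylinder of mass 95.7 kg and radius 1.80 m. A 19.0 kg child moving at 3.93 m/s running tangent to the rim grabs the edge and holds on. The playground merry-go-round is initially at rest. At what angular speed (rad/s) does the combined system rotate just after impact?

|ω_f| ≈ 0.621 rad/s

The axle reaction passes through the axle and exerts no torque about it; angular momentum about the axle is conserved through the impact.
I_p = ½(95.7)(1.80)² = 155.0 kg·m². Taking the sense of the child's angular momentum as positive, L_{child} = m v R = (19.0)(3.93)(1.80) = 134.4 kg·m²/s.
L_i = 0 + 134.4 = 134.4 kg·m²/s.
After sticking, I_f = I_p + m R² = 155.0 + (19.0)(1.80)² = 216.6 kg·m².
ω_f = L_i / I_f = 134.4 / 216.6 = 0.6205 rad/s.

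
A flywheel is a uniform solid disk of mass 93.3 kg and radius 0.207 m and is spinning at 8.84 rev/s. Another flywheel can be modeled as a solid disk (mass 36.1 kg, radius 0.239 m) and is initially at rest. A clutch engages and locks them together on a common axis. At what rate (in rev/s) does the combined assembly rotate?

No external torque acts about the common axis, so total angular momentum is conserved.
Moments of inertia: I_A = ½(93.3)(0.207)² = 1.999 kg·m²; I_B = ½(36.1)(0.239)² = 1.031 kg·m².
Taking A's sense as positive: L = (1.999)(8.84) = 17.67 kg·m²·rev/s.
Combined I = 1.999 + 1.031 = 3.030 kg·m².
ω_f = L / I = 17.67 / 3.030 = 5.832 rev/s.

|ω_f| ≈ 5.83 rev/s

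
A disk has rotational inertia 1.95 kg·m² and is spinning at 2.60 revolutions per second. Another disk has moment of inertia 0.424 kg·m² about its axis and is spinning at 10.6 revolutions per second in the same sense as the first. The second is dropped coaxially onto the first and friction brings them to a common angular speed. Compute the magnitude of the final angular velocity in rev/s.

No external torque acts about the common axis, so total angular momentum is conserved.
Taking A's sense as positive: L = (1.950)(2.60) + (0.4240)(10.6) = 9.564 kg·m²·rev/s.
Combined I = 1.950 + 0.4240 = 2.374 kg·m².
ω_f = L / I = 9.564 / 2.374 = 4.029 rev/s.

|ω_f| ≈ 4.03 rev/s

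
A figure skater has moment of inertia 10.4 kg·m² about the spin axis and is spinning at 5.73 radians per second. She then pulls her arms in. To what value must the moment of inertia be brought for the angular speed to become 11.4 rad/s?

With no external torque about the axis, L is conserved: I₁ω₁ = I₂ω₂.
I₂ = I₁ω₁ / ω₂ = (10.4)(5.73) / (11.4) = 5.227 kg·m².

I₂ ≈ 5.23 kg·m²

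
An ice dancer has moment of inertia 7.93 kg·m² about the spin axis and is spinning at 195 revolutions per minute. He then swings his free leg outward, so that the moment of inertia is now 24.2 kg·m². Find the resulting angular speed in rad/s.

ω₂ ≈ 6.69 rad/s

With no external torque about the axis, L is conserved: I₁ω₁ = I₂ω₂.
ω₂ = I₁ω₁ / I₂ = (7.930)(195 rpm) / (24.20) = 63.90 rpm = 6.691 rad/s.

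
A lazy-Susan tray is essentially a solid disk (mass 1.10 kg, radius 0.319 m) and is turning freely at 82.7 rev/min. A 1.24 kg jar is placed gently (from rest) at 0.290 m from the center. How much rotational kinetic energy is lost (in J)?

energy lost ≈ 1.37 J

The added mass arrives with no angular momentum about the center, and any external torque about the center is negligible, so the system's angular momentum is conserved.
I_p = ½(1.10)(0.319)² = 0.05597 kg·m².
Added inertia Σmr² = (1.24)(0.290)² = 0.1043 kg·m²; I_f = 0.05597 + 0.1043 = 0.1603 kg·m².
ω_f = I_p ω_i / I_f = (0.05597)(82.7) / 0.1603 = 28.88 rpm.
KE_i = ½(0.05597)(8.660 rad/s)² = 2.099 J; KE_f = ½(0.1603)(3.025)² = 0.7330 J.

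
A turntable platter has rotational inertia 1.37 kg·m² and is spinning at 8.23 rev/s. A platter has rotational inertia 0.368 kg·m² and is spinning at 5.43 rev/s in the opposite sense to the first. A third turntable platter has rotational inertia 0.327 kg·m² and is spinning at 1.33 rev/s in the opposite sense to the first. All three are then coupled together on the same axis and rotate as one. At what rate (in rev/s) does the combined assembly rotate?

|ω_f| ≈ 4.28 rev/s

The coupling torques are internal; angular momentum about the shared axis is conserved.
Taking A's sense as positive: L = (1.370)(8.23) − (0.3680)(5.43) − (0.3270)(1.33) = 8.842 kg·m²·rev/s.
Combined I = 1.370 + 0.3680 + 0.3270 = 2.065 kg·m².
ω_f = L / I = 8.842 / 2.065 = 4.282 rev/s.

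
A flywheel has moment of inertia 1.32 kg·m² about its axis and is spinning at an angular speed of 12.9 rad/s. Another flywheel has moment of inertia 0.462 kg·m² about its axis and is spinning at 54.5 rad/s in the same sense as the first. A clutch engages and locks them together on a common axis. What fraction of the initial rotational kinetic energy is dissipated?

The coupling torques are internal; angular momentum about the shared axis is conserved.
Taking A's sense as positive: L = (1.320)(12.9) + (0.4620)(54.5) = 42.21 kg·m²·rad/s.
Combined I = 1.320 + 0.4620 = 1.782 kg·m².
ω_f = L / I = 42.21 / 1.782 = 23.69 rad/s.
KE_i = ½ΣIω² = 796.0 J; KE_f = ½(1.782)(23.69)² = 499.8 J.
Fraction dissipated = (KE_i − KE_f)/KE_i = 0.3720.

fraction ≈ 0.372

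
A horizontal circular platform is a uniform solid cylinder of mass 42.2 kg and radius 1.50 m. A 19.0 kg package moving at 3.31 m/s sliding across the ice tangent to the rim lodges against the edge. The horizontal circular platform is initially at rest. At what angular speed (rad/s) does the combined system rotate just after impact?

|ω_f| ≈ 1.05 rad/s

The axle reaction passes through the central axle and exerts no torque about it; angular momentum about the central axle is conserved through the impact.
I_p = ½(42.2)(1.50)² = 47.48 kg·m². Taking the sense of the package's angular momentum as positive, L_{package} = m v R = (19.0)(3.31)(1.50) = 94.34 kg·m²/s.
L_i = 0 + 94.34 = 94.34 kg·m²/s.
After sticking, I_f = I_p + m R² = 47.48 + (19.0)(1.50)² = 90.22 kg·m².
ω_f = L_i / I_f = 94.34 / 90.22 = 1.046 rad/s.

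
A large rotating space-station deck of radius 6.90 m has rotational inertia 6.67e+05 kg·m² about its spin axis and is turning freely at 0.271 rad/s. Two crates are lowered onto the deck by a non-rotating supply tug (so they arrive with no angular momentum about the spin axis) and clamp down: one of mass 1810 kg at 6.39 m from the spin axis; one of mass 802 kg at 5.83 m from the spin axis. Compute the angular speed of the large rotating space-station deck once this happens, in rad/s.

ω_f ≈ 0.235 rad/s

The added mass arrives with no angular momentum about the spin axis, and any external torque about the spin axis is negligible, so the system's angular momentum is conserved.
Added inertia Σmr² = (1810)(6.39)² + (802)(5.83)² = 1.012e+05 kg·m²; I_f = 6.670e+05 + 1.012e+05 = 7.682e+05 kg·m².
ω_f = I_p ω_i / I_f = (6.670e+05)(0.271) / 7.682e+05 = 0.2353 rad/s.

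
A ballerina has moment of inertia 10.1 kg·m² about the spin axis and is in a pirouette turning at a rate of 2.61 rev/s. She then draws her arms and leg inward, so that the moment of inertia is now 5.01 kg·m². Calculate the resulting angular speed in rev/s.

ω₂ ≈ 5.26 rev/s

No external torque acts about the spin axis, so angular momentum is conserved.
ω₂ = I₁ω₁ / I₂ = (10.10)(2.61 rev/s) / (5.010) = 5.262 rev/s.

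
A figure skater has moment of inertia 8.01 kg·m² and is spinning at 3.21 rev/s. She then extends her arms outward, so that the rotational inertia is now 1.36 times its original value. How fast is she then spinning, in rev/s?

ω₂ ≈ 2.36 rev/s

Angular momentum about the spin axis is conserved since the torque about it is zero.
I₂ = 1.36 × 8.01 = 10.89 kg·m².
ω₂ = I₁ω₁ / I₂ = (8.010)(3.21 rev/s) / (10.89) = 2.360 rev/s.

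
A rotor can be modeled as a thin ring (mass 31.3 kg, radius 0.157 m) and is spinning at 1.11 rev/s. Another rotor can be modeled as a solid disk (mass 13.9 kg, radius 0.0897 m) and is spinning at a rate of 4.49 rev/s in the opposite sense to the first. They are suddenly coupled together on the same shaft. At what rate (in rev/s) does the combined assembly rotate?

|ω_f| ≈ 0.732 rev/s

The coupling torques are internal; angular momentum about the shared axis is conserved.
Moments of inertia: I_A = (31.3)(0.157)² = 0.7715 kg·m²; I_B = ½(13.9)(0.0897)² = 0.05592 kg·m².
Taking A's sense as positive: L = (0.7715)(1.11) − (0.05592)(4.49) = 0.6053 kg·m²·rev/s.
Combined I = 0.7715 + 0.05592 = 0.8274 kg·m².
ω_f = L / I = 0.6053 / 0.8274 = 0.7315 rev/s.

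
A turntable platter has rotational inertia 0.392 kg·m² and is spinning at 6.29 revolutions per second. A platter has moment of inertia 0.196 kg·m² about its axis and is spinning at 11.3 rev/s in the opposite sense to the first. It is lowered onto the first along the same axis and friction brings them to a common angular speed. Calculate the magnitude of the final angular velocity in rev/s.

No external torque acts about the common axis, so total angular momentum is conserved.
Taking A's sense as positive: L = (0.3920)(6.29) − (0.1960)(11.3) = 0.2509 kg·m²·rev/s.
Combined I = 0.3920 + 0.1960 = 0.5880 kg·m².
ω_f = L / I = 0.2509 / 0.5880 = 0.4267 rev/s.

|ω_f| ≈ 0.427 rev/s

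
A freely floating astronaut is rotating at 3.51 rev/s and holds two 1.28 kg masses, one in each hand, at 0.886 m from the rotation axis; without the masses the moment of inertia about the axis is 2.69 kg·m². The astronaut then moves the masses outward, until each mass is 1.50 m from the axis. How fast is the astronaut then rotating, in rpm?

With no external torque about the axis, L is conserved: I₁ω₁ = I₂ω₂.
I₁ = 2.69 + 2(1.28)(0.886)² = 4.700 kg·m²; I₂ = 2.69 + 2(1.28)(1.50)² = 8.450 kg·m².
ω₂ = I₁ω₁ / I₂ = (4.700)(3.51 rev/s) / (8.450) = 1.952 rev/s = 117.1 rpm.

ω₂ ≈ 117 rpm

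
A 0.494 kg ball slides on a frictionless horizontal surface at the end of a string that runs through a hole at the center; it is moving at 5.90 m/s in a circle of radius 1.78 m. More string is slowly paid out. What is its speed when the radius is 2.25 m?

v₂ ≈ 4.67 m/s

Central (radial) force ⇒ zero torque about the center ⇒ m v r is constant.
v₂ = v₁ r₁ / r₂ = (5.90)(1.78) / (2.25) = 4.668 m/s.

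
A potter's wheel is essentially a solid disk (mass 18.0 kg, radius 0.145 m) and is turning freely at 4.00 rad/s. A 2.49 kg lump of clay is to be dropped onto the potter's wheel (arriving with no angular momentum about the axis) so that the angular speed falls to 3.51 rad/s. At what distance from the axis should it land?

r ≈ 0.103 m

The added mass arrives with no angular momentum about the axis, and any external torque about the axis is negligible, so the system's angular momentum is conserved.
I_p = ½(18.0)(0.145)² = 0.1892 kg·m².
I_p ω_i = (I_p + m r²) ω_f ⇒ m r² = I_p(ω_i/ω_f − 1) = 0.1892(4.00/3.51 − 1) = 0.02642 kg·m².
r = √(0.02642/2.49) = 0.1030 m.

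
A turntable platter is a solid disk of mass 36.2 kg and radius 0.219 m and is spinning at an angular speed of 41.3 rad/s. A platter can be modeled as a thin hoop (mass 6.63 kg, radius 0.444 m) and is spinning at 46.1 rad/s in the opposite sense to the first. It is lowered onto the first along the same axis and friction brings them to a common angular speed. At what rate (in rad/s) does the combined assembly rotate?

No external torque acts about the common axis, so total angular momentum is conserved.
Moments of inertia: I_A = ½(36.2)(0.219)² = 0.8681 kg·m²; I_B = (6.63)(0.444)² = 1.307 kg·m².
Taking A's sense as positive: L = (0.8681)(41.3) − (1.307)(46.1) = -24.40 kg·m²·rad/s.
Combined I = 0.8681 + 1.307 = 2.175 kg·m².
ω_f = L / I = -24.40 / 2.175 = -11.22 rad/s.

|ω_f| ≈ 11.2 rad/s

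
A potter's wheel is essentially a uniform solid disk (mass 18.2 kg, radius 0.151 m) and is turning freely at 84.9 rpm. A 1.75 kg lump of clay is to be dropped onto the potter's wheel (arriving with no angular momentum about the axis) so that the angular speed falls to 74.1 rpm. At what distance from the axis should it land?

r ≈ 0.131 m

The added mass arrives with no angular momentum about the axis, and any external torque about the axis is negligible, so the system's angular momentum is conserved.
I_p = ½(18.2)(0.151)² = 0.2075 kg·m².
I_p ω_i = (I_p + m r²) ω_f ⇒ m r² = I_p(ω_i/ω_f − 1) = 0.2075(84.9/74.1 − 1) = 0.03024 kg·m².
r = √(0.03024/1.75) = 0.1315 m.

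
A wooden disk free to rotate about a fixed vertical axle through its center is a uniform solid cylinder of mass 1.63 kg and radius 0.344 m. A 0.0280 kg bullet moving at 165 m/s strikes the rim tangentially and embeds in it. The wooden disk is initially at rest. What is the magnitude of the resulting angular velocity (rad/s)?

About the axle the impulsive forces during the collision are internal, so angular momentum about that axis is conserved.
I_p = ½(1.63)(0.344)² = 0.09644 kg·m². Taking the sense of the bullet's angular momentum as positive, L_{bullet} = m v R = (0.0280)(165)(0.344) = 1.589 kg·m²/s.
L_i = 0 + 1.589 = 1.589 kg·m²/s.
After sticking, I_f = I_p + m R² = 0.09644 + (0.0280)(0.344)² = 0.09976 kg·m².
ω_f = L_i / I_f = 1.589 / 0.09976 = 15.93 rad/s.

|ω_f| ≈ 15.9 rad/s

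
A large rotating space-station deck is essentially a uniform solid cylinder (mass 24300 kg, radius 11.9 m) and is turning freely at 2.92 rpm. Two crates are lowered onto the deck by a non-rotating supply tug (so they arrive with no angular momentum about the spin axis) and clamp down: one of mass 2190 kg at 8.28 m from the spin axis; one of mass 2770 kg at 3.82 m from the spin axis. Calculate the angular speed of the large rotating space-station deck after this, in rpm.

The added mass arrives with no angular momentum about the spin axis, and any external torque about the spin axis is negligible, so the system's angular momentum is conserved.
I_p = ½(24300)(11.9)² = 1.721e+06 kg·m².
Added inertia Σmr² = (2190)(8.28)² + (2770)(3.82)² = 1.906e+05 kg·m²; I_f = 1.721e+06 + 1.906e+05 = 1.911e+06 kg·m².
ω_f = I_p ω_i / I_f = (1.721e+06)(2.92) / 1.911e+06 = 2.629 rpm.

ω_f ≈ 2.63 rpm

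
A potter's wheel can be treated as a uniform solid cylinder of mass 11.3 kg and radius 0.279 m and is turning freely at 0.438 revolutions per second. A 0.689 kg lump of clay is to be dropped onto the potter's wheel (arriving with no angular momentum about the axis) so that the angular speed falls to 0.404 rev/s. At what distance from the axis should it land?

The added mass arrives with no angular momentum about the axis, and any external torque about the axis is negligible, so the system's angular momentum is conserved.
I_p = ½(11.3)(0.279)² = 0.4398 kg·m².
I_p ω_i = (I_p + m r²) ω_f ⇒ m r² = I_p(ω_i/ω_f − 1) = 0.4398(0.438/0.404 − 1) = 0.03701 kg·m².
r = √(0.03701/0.689) = 0.2318 m.

r ≈ 0.232 m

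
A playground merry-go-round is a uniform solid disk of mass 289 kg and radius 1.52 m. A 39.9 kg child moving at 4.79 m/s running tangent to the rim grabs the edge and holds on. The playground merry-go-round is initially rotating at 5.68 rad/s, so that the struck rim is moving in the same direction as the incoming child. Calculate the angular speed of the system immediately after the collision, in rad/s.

About the axle the impulsive forces during the collision are internal, so angular momentum about that axis is conserved.
I_p = ½(289)(1.52)² = 333.9 kg·m². Taking the sense of the child's angular momentum as positive, L_{child} = m v R = (39.9)(4.79)(1.52) = 290.5 kg·m²/s.
L_i = +I_p ω_p + m v R = +(333.9)(5.68) + 290.5 = 2187 kg·m²/s.
After sticking, I_f = I_p + m R² = 333.9 + (39.9)(1.52)² = 426.0 kg·m².
ω_f = L_i / I_f = 2187 / 426.0 = 5.133 rad/s.

|ω_f| ≈ 5.13 rad/s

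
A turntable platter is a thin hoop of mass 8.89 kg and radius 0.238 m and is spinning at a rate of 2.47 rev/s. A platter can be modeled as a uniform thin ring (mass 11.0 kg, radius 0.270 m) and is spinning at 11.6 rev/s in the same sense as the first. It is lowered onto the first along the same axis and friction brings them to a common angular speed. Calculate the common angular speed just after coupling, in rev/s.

|ω_f| ≈ 8.08 rev/s

No external torque acts about the common axis, so total angular momentum is conserved.
Moments of inertia: I_A = (8.89)(0.238)² = 0.5036 kg·m²; I_B = (11.0)(0.270)² = 0.8019 kg·m².
Taking A's sense as positive: L = (0.5036)(2.47) + (0.8019)(11.6) = 10.55 kg·m²·rev/s.
Combined I = 0.5036 + 0.8019 = 1.305 kg·m².
ω_f = L / I = 10.55 / 1.305 = 8.078 rev/s.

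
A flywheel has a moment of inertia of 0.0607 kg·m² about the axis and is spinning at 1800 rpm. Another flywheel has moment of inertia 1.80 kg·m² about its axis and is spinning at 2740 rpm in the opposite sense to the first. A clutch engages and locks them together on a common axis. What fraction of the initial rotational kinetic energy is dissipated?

fraction ≈ 0.0883

The coupling torques are internal; angular momentum about the shared axis is conserved.
Taking A's sense as positive: L = (0.06070)(1800) − (1.800)(2740) = -4823 kg·m²·rpm.
Combined I = 0.06070 + 1.800 = 1.861 kg·m².
ω_f = L / I = -4823 / 1.861 = -2592 rpm.
KE_i = ½ΣIω² = 75180 J; KE_f = ½(1.861)(271.4)² = 68540 J.
Fraction dissipated = (KE_i − KE_f)/KE_i = 0.08828.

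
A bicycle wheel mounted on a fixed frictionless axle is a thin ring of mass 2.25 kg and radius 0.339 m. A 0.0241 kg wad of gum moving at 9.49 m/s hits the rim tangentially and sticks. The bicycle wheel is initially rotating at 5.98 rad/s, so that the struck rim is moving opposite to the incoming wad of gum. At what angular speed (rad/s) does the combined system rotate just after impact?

About the axle the impulsive forces during the collision are internal, so angular momentum about that axis is conserved.
I_p = (2.25)(0.339)² = 0.2586 kg·m². Taking the sense of the wad of gum's angular momentum as positive, L_{wad} = m v R = (0.0241)(9.49)(0.339) = 0.07753 kg·m²/s.
L_i = −I_p ω_p + m v R = −(0.2586)(5.98) + 0.07753 = -1.469 kg·m²/s.
After sticking, I_f = I_p + m R² = 0.2586 + (0.0241)(0.339)² = 0.2613 kg·m².
ω_f = L_i / I_f = -1.469 / 0.2613 = -5.620 rad/s.

|ω_f| ≈ 5.62 rad/s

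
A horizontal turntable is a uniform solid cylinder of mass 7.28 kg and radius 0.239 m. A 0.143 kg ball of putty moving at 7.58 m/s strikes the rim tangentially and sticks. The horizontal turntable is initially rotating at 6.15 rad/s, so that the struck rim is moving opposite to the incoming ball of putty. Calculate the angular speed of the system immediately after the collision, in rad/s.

|ω_f| ≈ 4.72 rad/s

The axle reaction passes through the axle and exerts no torque about it; angular momentum about the axle is conserved through the impact.
I_p = ½(7.28)(0.239)² = 0.2079 kg·m². Taking the sense of the ball of putty's angular momentum as positive, L_{ball} = m v R = (0.143)(7.58)(0.239) = 0.2591 kg·m²/s.
L_i = −I_p ω_p + m v R = −(0.2079)(6.15) + 0.2591 = -1.020 kg·m²/s.
After sticking, I_f = I_p + m R² = 0.2079 + (0.143)(0.239)² = 0.2161 kg·m².
ω_f = L_i / I_f = -1.020 / 0.2161 = -4.719 rad/s.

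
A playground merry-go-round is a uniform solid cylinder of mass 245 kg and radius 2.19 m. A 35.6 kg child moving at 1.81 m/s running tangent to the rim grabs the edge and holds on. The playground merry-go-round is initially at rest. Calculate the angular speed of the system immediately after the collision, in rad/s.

|ω_f| ≈ 0.186 rad/s

The axle reaction passes through the axle and exerts no torque about it; angular momentum about the axle is conserved through the impact.
I_p = ½(245)(2.19)² = 587.5 kg·m². Taking the sense of the child's angular momentum as positive, L_{child} = m v R = (35.6)(1.81)(2.19) = 141.1 kg·m²/s.
L_i = 0 + 141.1 = 141.1 kg·m²/s.
After sticking, I_f = I_p + m R² = 587.5 + (35.6)(2.19)² = 758.3 kg·m².
ω_f = L_i / I_f = 141.1 / 758.3 = 0.1861 rad/s.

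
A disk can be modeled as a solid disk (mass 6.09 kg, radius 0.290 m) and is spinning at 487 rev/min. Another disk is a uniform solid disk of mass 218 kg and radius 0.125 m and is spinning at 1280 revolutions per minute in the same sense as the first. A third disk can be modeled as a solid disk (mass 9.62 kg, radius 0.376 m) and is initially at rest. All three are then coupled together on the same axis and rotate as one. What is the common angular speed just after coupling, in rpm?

|ω_f| ≈ 873 rpm

No external torque acts about the common axis, so total angular momentum is conserved.
Moments of inertia: I_A = ½(6.09)(0.290)² = 0.2561 kg·m²; I_B = ½(218)(0.125)² = 1.703 kg·m²; I_C = ½(9.62)(0.376)² = 0.6800 kg·m².
Taking A's sense as positive: L = (0.2561)(487) + (1.703)(1280) = 2305 kg·m²·rpm.
Combined I = 0.2561 + 1.703 + 0.6800 = 2.639 kg·m².
ω_f = L / I = 2305 / 2.639 = 873.3 rpm.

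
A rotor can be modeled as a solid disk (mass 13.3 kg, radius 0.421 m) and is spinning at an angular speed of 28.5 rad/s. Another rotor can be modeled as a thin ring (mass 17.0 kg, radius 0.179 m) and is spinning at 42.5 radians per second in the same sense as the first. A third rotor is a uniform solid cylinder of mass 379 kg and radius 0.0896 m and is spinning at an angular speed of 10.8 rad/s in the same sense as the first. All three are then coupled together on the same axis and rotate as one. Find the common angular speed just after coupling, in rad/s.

The coupling torques are internal; angular momentum about the shared axis is conserved.
Moments of inertia: I_A = ½(13.3)(0.421)² = 1.179 kg·m²; I_B = (17.0)(0.179)² = 0.5447 kg·m²; I_C = ½(379)(0.0896)² = 1.521 kg·m².
Taking A's sense as positive: L = (1.179)(28.5) + (0.5447)(42.5) + (1.521)(10.8) = 73.17 kg·m²·rad/s.
Combined I = 1.179 + 0.5447 + 1.521 = 3.245 kg·m².
ω_f = L / I = 73.17 / 3.245 = 22.55 rad/s.

|ω_f| ≈ 22.6 rad/s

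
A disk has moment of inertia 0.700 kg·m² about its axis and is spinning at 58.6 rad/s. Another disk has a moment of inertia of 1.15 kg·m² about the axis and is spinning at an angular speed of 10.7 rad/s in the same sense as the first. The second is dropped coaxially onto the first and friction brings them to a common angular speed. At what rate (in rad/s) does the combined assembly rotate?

|ω_f| ≈ 28.8 rad/s

The coupling torques are internal; angular momentum about the shared axis is conserved.
Taking A's sense as positive: L = (0.7000)(58.6) + (1.150)(10.7) = 53.32 kg·m²·rad/s.
Combined I = 0.7000 + 1.150 = 1.850 kg·m².
ω_f = L / I = 53.32 / 1.850 = 28.82 rad/s.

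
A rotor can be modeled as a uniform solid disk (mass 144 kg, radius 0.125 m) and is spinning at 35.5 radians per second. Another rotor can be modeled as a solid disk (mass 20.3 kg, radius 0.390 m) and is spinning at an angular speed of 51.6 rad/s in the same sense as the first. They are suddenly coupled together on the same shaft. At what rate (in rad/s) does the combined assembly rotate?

No external torque acts about the common axis, so total angular momentum is conserved.
Moments of inertia: I_A = ½(144)(0.125)² = 1.125 kg·m²; I_B = ½(20.3)(0.390)² = 1.544 kg·m².
Taking A's sense as positive: L = (1.125)(35.5) + (1.544)(51.6) = 119.6 kg·m²·rad/s.
Combined I = 1.125 + 1.544 = 2.669 kg·m².
ω_f = L / I = 119.6 / 2.669 = 44.81 rad/s.

|ω_f| ≈ 44.8 rad/s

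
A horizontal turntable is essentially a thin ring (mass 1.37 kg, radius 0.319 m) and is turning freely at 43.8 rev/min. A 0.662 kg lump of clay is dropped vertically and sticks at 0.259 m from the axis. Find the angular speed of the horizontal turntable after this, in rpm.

The added mass arrives with no angular momentum about the axis, and any external torque about the axis is negligible, so the system's angular momentum is conserved.
I_p = (1.37)(0.319)² = 0.1394 kg·m².
Added inertia Σmr² = (0.662)(0.259)² = 0.04441 kg·m²; I_f = 0.1394 + 0.04441 = 0.1838 kg·m².
ω_f = I_p ω_i / I_f = (0.1394)(43.8) / 0.1838 = 33.22 rpm.

ω_f ≈ 33.2 rpm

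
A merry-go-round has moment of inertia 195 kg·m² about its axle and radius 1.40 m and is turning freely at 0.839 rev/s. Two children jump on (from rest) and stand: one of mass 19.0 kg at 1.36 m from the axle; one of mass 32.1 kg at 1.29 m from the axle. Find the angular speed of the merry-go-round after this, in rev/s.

The added mass arrives with no angular momentum about the axle, and any external torque about the axle is negligible, so the system's angular momentum is conserved.
Added inertia Σmr² = (19.0)(1.36)² + (32.1)(1.29)² = 88.56 kg·m²; I_f = 195.0 + 88.56 = 283.6 kg·m².
ω_f = I_p ω_i / I_f = (195.0)(0.839) / 283.6 = 0.5770 rev/s.

ω_f ≈ 0.577 rev/s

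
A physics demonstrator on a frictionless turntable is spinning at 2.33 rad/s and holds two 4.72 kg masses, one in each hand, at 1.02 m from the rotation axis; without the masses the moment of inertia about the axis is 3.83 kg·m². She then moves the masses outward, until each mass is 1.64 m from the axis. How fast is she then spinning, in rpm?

ω₂ ≈ 10.4 rpm

With no external torque about the axis, L is conserved: I₁ω₁ = I₂ω₂.
I₁ = 3.83 + 2(4.72)(1.02)² = 13.65 kg·m²; I₂ = 3.83 + 2(4.72)(1.64)² = 29.22 kg·m².
ω₂ = I₁ω₁ / I₂ = (13.65)(2.33 rad/s) / (29.22) = 1.089 rad/s = 10.40 rpm.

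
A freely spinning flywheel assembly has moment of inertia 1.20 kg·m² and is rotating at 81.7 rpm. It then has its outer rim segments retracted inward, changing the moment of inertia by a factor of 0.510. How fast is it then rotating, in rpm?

Angular momentum about the spin axis is conserved since the torque about it is zero.
I₂ = 0.510 × 1.20 = 0.6120 kg·m².
ω₂ = I₁ω₁ / I₂ = (1.200)(81.7 rpm) / (0.6120) = 160.2 rpm.

ω₂ ≈ 160 rpm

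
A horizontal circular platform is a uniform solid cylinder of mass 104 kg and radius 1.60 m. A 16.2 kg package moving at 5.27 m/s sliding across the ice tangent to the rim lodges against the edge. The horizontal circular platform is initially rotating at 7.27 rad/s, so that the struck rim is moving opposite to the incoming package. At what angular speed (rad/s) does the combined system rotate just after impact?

About the central axle the impulsive forces during the collision are internal, so angular momentum about that axis is conserved.
I_p = ½(104)(1.60)² = 133.1 kg·m². Taking the sense of the package's angular momentum as positive, L_{package} = m v R = (16.2)(5.27)(1.60) = 136.6 kg·m²/s.
L_i = −I_p ω_p + m v R = −(133.1)(7.27) + 136.6 = -831.2 kg·m²/s.
After sticking, I_f = I_p + m R² = 133.1 + (16.2)(1.60)² = 174.6 kg·m².
ω_f = L_i / I_f = -831.2 / 174.6 = -4.761 rad/s.

|ω_f| ≈ 4.76 rad/s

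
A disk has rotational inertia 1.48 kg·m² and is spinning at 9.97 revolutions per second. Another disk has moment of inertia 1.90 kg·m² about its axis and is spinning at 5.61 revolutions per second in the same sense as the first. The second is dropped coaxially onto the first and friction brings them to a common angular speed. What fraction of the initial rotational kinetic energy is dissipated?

fraction ≈ 0.0764

The coupling torques are internal; angular momentum about the shared axis is conserved.
Taking A's sense as positive: L = (1.480)(9.97) + (1.900)(5.61) = 25.41 kg·m²·rev/s.
Combined I = 1.480 + 1.900 = 3.380 kg·m².
ω_f = L / I = 25.41 / 3.380 = 7.519 rev/s.
KE_i = ½ΣIω² = 4084 J; KE_f = ½(3.380)(47.24)² = 3772 J.
Fraction dissipated = (KE_i − KE_f)/KE_i = 0.07643.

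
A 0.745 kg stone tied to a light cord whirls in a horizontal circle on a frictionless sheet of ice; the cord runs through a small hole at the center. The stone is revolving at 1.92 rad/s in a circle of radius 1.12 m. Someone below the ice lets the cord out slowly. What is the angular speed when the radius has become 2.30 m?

No torque about the axis ⇒ m r₁² ω₁ = m r₂² ω₂.
ω₂ = ω₁ (r₁/r₂)² = (1.92)(1.12/2.30)² = 0.4553 rad/s.

ω₂ ≈ 0.455 rad/s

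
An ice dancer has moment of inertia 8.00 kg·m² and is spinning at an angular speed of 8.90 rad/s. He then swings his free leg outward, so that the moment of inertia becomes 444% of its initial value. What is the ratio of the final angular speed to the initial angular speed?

No external torque acts about the spin axis, so angular momentum is conserved.
I₂ = 4.44 × 8.00 = 35.52 kg·m².
ω₂/ω₁ = I₁/I₂ = 8.000 / 35.52 = 0.2252.

ω₂/ω₁ ≈ 0.225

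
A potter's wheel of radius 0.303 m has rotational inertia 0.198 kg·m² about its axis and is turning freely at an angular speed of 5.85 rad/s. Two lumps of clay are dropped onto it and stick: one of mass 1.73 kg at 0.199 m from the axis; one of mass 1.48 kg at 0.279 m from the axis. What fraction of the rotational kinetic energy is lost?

The added mass arrives with no angular momentum about the axis, and any external torque about the axis is negligible, so the system's angular momentum is conserved.
Added inertia Σmr² = (1.73)(0.199)² + (1.48)(0.279)² = 0.1837 kg·m²; I_f = 0.1980 + 0.1837 = 0.3817 kg·m².
ω_f = I_p ω_i / I_f = (0.1980)(5.85) / 0.3817 = 3.034 rad/s.
KE_i = ½(0.1980)(5.850 rad/s)² = 3.388 J; KE_f = ½(0.3817)(3.034)² = 1.757 J.
Fraction lost = 0.4813.

fraction ≈ 0.481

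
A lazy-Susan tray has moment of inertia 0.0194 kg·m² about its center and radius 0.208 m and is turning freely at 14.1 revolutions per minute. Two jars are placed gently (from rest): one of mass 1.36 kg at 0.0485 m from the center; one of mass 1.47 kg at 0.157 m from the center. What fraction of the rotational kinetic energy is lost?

fraction ≈ 0.670

No external torque acts about the center; L_before = L_after.
Added inertia Σmr² = (1.36)(0.0485)² + (1.47)(0.157)² = 0.03943 kg·m²; I_f = 0.01940 + 0.03943 = 0.05883 kg·m².
ω_f = I_p ω_i / I_f = (0.01940)(14.1) / 0.05883 = 4.649 rpm.
KE_i = ½(0.01940)(1.477 rad/s)² = 0.02115 J; KE_f = ½(0.05883)(0.4869)² = 0.006973 J.
Fraction lost = 0.6703.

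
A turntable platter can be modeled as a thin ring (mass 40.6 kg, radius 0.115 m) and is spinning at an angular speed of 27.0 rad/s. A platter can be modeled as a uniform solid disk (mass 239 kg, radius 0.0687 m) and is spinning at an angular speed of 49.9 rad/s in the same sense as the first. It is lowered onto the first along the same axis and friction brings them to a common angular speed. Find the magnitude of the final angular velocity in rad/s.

|ω_f| ≈ 38.7 rad/s

No external torque acts about the common axis, so total angular momentum is conserved.
Moments of inertia: I_A = (40.6)(0.115)² = 0.5369 kg·m²; I_B = ½(239)(0.0687)² = 0.5640 kg·m².
Taking A's sense as positive: L = (0.5369)(27.0) + (0.5640)(49.9) = 42.64 kg·m²·rad/s.
Combined I = 0.5369 + 0.5640 = 1.101 kg·m².
ω_f = L / I = 42.64 / 1.101 = 38.73 rad/s.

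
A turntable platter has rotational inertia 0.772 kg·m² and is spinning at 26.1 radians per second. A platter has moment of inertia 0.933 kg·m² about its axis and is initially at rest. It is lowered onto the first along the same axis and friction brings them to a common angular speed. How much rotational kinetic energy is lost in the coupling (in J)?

The coupling torques are internal; angular momentum about the shared axis is conserved.
Taking A's sense as positive: L = (0.7720)(26.1) = 20.15 kg·m²·rad/s.
Combined I = 0.7720 + 0.9330 = 1.705 kg·m².
ω_f = L / I = 20.15 / 1.705 = 11.82 rad/s.
KE_i = ½ΣIω² = 262.9 J; KE_f = ½(1.705)(11.82)² = 119.1 J.

ΔKE lost ≈ 144 J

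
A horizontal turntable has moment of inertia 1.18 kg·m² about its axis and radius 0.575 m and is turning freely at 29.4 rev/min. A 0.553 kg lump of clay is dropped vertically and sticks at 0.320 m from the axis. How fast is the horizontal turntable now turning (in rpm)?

ω_f ≈ 28.1 rpm

The added mass arrives with no angular momentum about the axis, and any external torque about the axis is negligible, so the system's angular momentum is conserved.
Added inertia Σmr² = (0.553)(0.320)² = 0.05663 kg·m²; I_f = 1.180 + 0.05663 = 1.237 kg·m².
ω_f = I_p ω_i / I_f = (1.180)(29.4) / 1.237 = 28.05 rpm.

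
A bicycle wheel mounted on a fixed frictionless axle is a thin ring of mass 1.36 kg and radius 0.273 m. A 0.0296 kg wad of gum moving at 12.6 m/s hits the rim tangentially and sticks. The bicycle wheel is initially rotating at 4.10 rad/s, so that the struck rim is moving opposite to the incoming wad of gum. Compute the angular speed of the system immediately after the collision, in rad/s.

|ω_f| ≈ 3.03 rad/s

The axle reaction passes through the axle and exerts no torque about it; angular momentum about the axle is conserved through the impact.
I_p = (1.36)(0.273)² = 0.1014 kg·m². Taking the sense of the wad of gum's angular momentum as positive, L_{wad} = m v R = (0.0296)(12.6)(0.273) = 0.1018 kg·m²/s.
L_i = −I_p ω_p + m v R = −(0.1014)(4.10) + 0.1018 = -0.3138 kg·m²/s.
After sticking, I_f = I_p + m R² = 0.1014 + (0.0296)(0.273)² = 0.1036 kg·m².
ω_f = L_i / I_f = -0.3138 / 0.1036 = -3.030 rad/s.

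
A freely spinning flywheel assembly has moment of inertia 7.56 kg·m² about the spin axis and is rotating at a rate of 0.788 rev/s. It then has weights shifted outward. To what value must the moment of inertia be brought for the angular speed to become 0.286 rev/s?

With no external torque about the axis, L is conserved: I₁ω₁ = I₂ω₂.
I₂ = I₁ω₁ / ω₂ = (7.56)(0.788) / (0.286) = 20.83 kg·m².

I₂ ≈ 20.8 kg·m²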